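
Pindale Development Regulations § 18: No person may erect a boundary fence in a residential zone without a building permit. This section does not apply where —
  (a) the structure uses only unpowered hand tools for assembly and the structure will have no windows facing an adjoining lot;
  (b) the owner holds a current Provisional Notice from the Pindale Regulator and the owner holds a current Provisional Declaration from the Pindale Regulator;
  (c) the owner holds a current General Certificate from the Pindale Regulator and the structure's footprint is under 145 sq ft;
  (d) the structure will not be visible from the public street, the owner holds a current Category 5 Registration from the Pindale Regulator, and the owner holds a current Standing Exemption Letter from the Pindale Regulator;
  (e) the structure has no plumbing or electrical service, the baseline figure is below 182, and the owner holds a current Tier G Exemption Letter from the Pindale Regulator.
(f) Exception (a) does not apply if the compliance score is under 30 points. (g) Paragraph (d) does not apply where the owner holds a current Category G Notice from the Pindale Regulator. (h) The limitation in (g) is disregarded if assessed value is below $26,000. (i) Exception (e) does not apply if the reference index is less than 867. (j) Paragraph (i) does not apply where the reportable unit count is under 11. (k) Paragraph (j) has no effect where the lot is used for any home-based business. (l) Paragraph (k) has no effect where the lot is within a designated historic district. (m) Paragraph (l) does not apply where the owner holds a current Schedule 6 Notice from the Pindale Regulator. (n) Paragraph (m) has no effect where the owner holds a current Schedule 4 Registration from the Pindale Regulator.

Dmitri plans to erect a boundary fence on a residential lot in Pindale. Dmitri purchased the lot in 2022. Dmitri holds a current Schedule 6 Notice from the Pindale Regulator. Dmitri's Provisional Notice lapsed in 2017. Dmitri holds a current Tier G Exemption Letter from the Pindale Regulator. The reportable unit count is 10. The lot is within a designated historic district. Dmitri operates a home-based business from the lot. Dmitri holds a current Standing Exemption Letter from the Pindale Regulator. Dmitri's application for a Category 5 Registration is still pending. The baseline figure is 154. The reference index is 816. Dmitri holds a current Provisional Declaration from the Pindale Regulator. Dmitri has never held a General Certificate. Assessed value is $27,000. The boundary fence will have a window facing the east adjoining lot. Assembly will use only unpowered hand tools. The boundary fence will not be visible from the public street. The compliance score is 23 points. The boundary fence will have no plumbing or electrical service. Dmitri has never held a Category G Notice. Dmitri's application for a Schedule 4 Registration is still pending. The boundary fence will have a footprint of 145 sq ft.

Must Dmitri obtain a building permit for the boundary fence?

Exception (a) requires that the structure will have no windows facing an adjoining lot; but a window faces an adjoining lot, so (a) is unavailable.
Exception (b) does not apply: the Provisional Notice is not current.
Exception (c) fails — there is no General Certificate in force.
Exception (d) fails — no current Category 5 Registration is held.
All of (e)'s requirements are met (there is no plumbing or electrical service; the baseline figure is 154, below the 182 limit; a current Tier G Exemption Letter is held). But applying paragraphs (i)–(n): (i) operates against (e): the reference index is 816, less than the 867 limit. (j) would limit (i) — the reportable unit count is 10, under the 11 limit — but (k) sets (j) aside: (k) operates against (j): a home-based business operates on the lot. (l) is engaged (the lot is in a historic district), but is displaced by (m): (m) operates against (l): a current Schedule 6 Notice is held. (n), which would lift (m), is not triggered — no current Schedule 4 Registration is held. Exception (e) does not apply.
No exception displaces § 18.

Yes — Dmitri must obtain a building permit.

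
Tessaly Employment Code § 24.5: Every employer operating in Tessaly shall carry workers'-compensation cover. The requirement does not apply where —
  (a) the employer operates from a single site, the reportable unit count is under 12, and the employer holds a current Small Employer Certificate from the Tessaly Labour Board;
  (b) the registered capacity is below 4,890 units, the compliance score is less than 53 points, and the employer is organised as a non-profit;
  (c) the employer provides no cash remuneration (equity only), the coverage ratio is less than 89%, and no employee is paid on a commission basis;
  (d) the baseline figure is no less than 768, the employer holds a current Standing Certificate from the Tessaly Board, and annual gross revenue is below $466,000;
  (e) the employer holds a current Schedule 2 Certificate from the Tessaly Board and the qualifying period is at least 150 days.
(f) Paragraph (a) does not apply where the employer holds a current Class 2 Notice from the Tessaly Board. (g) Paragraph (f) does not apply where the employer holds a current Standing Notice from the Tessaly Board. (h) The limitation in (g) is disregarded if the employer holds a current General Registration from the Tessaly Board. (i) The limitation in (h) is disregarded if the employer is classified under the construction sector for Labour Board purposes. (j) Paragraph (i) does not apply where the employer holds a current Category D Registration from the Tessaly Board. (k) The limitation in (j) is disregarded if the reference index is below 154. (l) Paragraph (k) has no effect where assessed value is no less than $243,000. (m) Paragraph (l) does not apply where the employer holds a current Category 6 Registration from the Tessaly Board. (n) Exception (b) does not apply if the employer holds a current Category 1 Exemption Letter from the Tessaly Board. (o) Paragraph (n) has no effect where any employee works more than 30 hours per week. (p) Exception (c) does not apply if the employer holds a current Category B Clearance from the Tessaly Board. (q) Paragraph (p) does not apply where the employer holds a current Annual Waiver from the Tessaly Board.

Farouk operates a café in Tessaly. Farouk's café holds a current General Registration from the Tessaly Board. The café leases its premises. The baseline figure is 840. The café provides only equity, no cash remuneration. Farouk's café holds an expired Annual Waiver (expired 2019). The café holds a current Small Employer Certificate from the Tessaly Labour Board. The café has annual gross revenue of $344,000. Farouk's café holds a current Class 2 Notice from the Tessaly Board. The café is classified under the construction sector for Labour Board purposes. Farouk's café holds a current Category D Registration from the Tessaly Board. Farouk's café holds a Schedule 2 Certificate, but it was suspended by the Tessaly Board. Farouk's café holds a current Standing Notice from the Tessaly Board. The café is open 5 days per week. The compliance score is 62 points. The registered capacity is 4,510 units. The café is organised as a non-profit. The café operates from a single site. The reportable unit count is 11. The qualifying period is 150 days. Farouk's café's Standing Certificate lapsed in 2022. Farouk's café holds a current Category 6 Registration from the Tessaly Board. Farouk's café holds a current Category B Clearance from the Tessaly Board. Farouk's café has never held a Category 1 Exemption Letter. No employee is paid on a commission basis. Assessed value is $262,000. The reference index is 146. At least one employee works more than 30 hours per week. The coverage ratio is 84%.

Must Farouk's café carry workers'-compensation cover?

All of (a)'s requirements are met (the employer operates from a single site; the reportable unit count is 11, under the 12 limit; a current Small Employer Certificate is held). As to paragraphs (f)–(m): (f) would limit (a) — a current Class 2 Notice is held — but (g) sets (f) aside: (g) applies — a current Standing Notice is held. (h) would limit (g) — a current General Registration is held — but (i) sets (h) aside: (i) operates against (h): the café is classified under the construction sector. (j) is triggered (a current Category D Registration is held), but is itself disapplied by (k): (k) applies — the reference index is 146, below the 154 limit. (l) would limit (k) — assessed value is $262,000, meeting the $243,000 threshold — but (m) sets (l) aside: (m) is engaged — a current Category 6 Registration is held. So (a) applies.
Exception (b) fails — the compliance score is 62 points, not less than 53 points.
Exception (c)'s conditions are all satisfied: remuneration is equity-only; the coverage ratio is 84%, less than the 89% limit; no employee is paid on commission. But applying paragraphs (p)–(q): (p) is engaged — a current Category B Clearance is held. (q) does not operate here (no current Annual Waiver is held), so (p) stands. So (c) is unavailable.
Exception (d) does not apply: no current Standing Certificate is held.
Exception (e) requires that the employer holds a current Schedule 2 Certificate from the Tessaly Board; but the Schedule 2 Certificate is not current, so (e) is unavailable.

No — exception (a) applies; Farouk's café is not required to carry workers'-compensation cover.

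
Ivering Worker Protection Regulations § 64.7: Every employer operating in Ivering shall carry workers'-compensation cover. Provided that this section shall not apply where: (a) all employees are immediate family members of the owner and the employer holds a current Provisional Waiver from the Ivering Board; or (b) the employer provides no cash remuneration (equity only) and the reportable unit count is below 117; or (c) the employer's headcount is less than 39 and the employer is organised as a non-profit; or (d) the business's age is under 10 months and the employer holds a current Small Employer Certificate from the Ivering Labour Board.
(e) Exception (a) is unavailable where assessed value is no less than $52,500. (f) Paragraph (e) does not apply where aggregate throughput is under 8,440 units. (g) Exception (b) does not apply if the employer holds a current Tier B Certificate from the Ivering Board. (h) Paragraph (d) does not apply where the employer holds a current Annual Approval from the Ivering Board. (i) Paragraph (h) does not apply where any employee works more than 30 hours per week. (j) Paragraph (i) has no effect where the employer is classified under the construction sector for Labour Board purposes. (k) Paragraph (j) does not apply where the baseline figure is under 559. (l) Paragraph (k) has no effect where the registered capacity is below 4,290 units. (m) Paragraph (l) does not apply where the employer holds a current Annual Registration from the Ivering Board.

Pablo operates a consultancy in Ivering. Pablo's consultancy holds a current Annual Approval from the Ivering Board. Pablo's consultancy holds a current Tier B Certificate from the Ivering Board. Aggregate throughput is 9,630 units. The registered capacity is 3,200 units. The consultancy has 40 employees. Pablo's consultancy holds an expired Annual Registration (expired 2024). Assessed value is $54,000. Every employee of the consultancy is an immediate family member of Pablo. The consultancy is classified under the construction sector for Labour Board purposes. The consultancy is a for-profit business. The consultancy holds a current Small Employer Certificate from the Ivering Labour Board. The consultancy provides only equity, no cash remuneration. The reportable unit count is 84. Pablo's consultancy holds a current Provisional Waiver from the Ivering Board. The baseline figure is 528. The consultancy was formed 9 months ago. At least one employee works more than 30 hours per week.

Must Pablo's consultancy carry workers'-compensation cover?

Exception (a): every employee is an immediate family member; a current Provisional Waiver is held — every condition holds. But: (e) operates against (a): assessed value is $54,000, meeting the $52,500 threshold. (f), which would lift (e), is not engaged — aggregate throughput is 9,630 units, not under 8,440 units. (a) is therefore removed.
Exception (b) is satisfied on its face — remuneration is equity-only; the reportable unit count is 84, below the 117 limit. But applying paragraph (g): (g) operates against (b): a current Tier B Certificate is held. (b) is therefore removed.
Exception (c) fails — the employer's headcount is 40, not less than 39.
Exception (d) is satisfied on its face — the business's age is 9 months, under the 10 months limit; a current Small Employer Certificate is held. However, paragraphs (h)–(m) must be considered: (h) applies — a current Annual Approval is held. (i) applies (at least one employee exceeds 30 hours/week), but is overridden by (j): (j) is engaged — the consultancy is classified under the construction sector. (k) applies (the baseline figure is 528, under the 559 limit), but is itself disapplied by (l): (l) is triggered — the registered capacity is 3,200 units, below the 4,290 units limit. (m), which would lift (l), is not engaged — the Annual Registration is not current. (d) is therefore removed.
Every exception is unavailable, so the rule governs.

Yes — Pablo's consultancy must carry workers'-compensation cover.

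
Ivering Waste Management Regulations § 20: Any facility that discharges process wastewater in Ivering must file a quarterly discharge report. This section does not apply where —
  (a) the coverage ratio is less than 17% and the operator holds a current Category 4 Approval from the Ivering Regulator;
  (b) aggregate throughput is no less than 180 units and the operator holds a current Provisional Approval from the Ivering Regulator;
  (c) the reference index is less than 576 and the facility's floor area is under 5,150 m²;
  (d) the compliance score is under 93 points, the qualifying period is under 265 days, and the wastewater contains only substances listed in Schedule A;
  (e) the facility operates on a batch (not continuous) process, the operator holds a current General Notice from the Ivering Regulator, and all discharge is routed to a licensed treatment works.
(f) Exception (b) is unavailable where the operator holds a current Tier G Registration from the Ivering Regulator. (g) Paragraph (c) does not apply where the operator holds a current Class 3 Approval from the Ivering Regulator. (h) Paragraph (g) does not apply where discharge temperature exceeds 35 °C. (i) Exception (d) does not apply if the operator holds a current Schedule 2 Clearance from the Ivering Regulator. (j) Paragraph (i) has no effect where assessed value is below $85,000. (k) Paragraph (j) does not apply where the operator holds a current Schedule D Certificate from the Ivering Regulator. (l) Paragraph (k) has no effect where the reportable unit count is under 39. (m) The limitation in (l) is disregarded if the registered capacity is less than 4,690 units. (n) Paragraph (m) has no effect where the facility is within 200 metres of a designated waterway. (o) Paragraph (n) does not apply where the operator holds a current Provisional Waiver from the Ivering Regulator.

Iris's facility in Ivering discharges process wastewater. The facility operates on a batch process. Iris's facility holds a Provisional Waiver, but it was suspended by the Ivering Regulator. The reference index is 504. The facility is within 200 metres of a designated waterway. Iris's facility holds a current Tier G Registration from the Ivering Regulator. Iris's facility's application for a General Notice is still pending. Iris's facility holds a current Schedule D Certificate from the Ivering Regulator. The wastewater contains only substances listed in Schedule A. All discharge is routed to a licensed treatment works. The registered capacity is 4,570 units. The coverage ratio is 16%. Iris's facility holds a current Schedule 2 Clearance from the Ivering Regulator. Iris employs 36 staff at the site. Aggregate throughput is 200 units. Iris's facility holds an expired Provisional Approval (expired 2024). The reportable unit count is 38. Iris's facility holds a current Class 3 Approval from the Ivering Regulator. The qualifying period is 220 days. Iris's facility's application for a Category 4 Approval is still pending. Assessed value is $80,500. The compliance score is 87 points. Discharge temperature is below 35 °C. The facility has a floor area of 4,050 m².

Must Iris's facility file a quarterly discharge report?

No — exception (d) applies; Iris's facility is not required to file a quarterly discharge report.

Exception (a) does not apply: there is no Category 4 Approval in force.
Exception (b) requires that the operator holds a current Provisional Approval from the Ivering Regulator; but there is no Provisional Approval in force, so (b) is unavailable.
Exception (c) is satisfied on its face — the reference index is 504, less than the 576 limit; the facility's floor area is 4,050 m², under the 5,150 m² limit. But applying paragraphs (g)–(h): (g) operates against (c): a current Class 3 Approval is held. (h) is not triggered (discharge temperature is below 35 °C), so (g) stands. (c) is therefore removed.
All of (d)'s requirements are met (the compliance score is 87 points, under the 93 points limit; the qualifying period is 220 days, under the 265 days limit; the wastewater is Schedule-A-only). Considering the limiting provisions: (i) is engaged (a current Schedule 2 Clearance is held), but is itself disapplied by (j): (j) operates against (i): assessed value is $80,500, below the $85,000 limit. (k) would limit (j) — a current Schedule D Certificate is held — but (l) sets (k) aside: (l) is engaged — the reportable unit count is 38, under the 39 limit. (m) would limit (l) — the registered capacity is 4,570 units, less than the 4,690 units limit — but (n) sets (m) aside: (n) operates against (m): the facility is within 200 m of a designated waterway. (o) is not engaged (no current Provisional Waiver is held), so (n) stands. (d) remains available.
Exception (e) requires that the operator holds a current General Notice from the Ivering Regulator; but there is no General Notice in force, so (e) is unavailable.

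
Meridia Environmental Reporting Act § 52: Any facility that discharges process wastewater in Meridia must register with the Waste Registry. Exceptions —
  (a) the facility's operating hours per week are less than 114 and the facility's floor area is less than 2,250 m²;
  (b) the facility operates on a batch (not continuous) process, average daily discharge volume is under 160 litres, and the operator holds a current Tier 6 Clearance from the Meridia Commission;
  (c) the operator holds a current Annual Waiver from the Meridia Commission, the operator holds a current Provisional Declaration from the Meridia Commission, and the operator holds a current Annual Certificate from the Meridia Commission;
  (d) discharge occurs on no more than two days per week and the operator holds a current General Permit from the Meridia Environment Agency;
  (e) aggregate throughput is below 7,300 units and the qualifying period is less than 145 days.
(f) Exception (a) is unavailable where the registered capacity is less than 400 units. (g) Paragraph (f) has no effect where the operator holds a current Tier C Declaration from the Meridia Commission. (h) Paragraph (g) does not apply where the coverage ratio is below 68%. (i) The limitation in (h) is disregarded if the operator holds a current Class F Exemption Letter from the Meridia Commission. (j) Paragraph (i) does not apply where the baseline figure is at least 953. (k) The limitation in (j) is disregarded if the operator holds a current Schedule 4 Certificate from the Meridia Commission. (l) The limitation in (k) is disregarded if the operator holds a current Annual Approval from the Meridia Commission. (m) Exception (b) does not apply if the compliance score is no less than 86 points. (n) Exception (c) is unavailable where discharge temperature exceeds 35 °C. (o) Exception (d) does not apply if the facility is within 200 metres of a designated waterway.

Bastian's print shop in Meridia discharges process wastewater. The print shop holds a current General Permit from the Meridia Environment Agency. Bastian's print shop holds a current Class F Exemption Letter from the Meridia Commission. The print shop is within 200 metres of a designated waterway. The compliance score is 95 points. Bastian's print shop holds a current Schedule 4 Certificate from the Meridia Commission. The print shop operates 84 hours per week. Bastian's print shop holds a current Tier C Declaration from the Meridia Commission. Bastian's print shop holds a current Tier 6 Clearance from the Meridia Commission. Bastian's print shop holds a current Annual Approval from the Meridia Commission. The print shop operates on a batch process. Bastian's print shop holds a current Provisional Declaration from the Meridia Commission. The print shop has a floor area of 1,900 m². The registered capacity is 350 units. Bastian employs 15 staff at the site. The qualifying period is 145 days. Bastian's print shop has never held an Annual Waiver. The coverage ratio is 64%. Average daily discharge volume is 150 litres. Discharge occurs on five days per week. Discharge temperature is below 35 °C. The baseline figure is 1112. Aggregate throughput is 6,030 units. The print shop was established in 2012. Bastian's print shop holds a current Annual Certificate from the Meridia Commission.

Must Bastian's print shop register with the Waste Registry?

Yes — Bastian's print shop must register with the Waste Registry.

All of (a)'s requirements are met (the facility's operating hours per week are 84, less than the 114 limit; the facility's floor area is 1,900 m², less than the 2,250 m² limit). However, paragraphs (f)–(l) must be considered: (f) is engaged — the registered capacity is 350 units, less than the 400 units limit. (g) would limit (f) — a current Tier C Declaration is held — but (h) sets (g) aside: (h) operates against (g): the coverage ratio is 64%, below the 68% limit. (i) operates (a current Class F Exemption Letter is held), but is displaced by (j): (j) operates against (i): the baseline figure is 1,112, meeting the 953 threshold. (k) would limit (j) — a current Schedule 4 Certificate is held — but (l) sets (k) aside: (l) operates against (k): a current Annual Approval is held. Exception (a) does not apply.
All of (b)'s requirements are met (the facility operates on a batch process; average daily discharge volume is 150 litres, under the 160 litres limit; a current Tier 6 Clearance is held). But: (m) operates against (b): the compliance score is 95 points, meeting the 86 points threshold. So (b) is unavailable.
Exception (c) fails — the Annual Waiver is not current.
Exception (d) requires that discharge occurs on no more than two days per week; but discharge occurs on five days per week, so (d) is unavailable.
Exception (e) fails — the qualifying period is 145 days, not less than 145 days.
No exception applies. The general rule governs.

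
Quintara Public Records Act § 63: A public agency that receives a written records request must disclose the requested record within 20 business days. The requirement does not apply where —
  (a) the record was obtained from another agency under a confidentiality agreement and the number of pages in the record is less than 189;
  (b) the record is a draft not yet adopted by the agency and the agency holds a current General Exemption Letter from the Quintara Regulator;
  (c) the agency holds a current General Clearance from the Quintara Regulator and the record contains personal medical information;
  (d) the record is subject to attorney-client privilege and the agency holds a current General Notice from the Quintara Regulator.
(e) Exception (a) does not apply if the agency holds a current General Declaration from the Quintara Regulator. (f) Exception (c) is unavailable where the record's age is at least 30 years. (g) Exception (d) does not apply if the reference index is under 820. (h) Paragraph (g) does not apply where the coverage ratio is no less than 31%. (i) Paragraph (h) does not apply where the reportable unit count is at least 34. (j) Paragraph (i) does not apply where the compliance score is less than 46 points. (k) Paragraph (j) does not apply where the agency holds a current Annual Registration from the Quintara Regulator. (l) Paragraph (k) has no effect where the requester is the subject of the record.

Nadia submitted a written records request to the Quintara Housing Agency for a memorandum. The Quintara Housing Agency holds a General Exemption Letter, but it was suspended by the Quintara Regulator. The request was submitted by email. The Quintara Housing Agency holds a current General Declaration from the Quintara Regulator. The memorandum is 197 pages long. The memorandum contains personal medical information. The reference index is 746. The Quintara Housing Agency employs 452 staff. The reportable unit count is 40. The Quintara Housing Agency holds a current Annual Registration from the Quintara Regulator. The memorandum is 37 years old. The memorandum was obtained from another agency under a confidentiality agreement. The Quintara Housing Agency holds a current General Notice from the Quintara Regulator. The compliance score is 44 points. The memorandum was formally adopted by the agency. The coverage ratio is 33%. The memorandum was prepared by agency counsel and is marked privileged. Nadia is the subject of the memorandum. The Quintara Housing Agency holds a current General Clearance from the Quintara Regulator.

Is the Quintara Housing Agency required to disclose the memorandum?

No — exception (d) applies; the Quintara Housing Agency is not required to disclose the memorandum.

Exception (a) does not apply: the number of pages in the record is 197, not less than 189.
Exception (b) fails — the memorandum has been formally adopted.
Exception (c): a current General Clearance is held; the memorandum contains personal medical information — every condition holds. But: (f) operates against (c): the record's age is 37 years, meeting the 30 years threshold. So (c) is unavailable.
Exception (d): the memorandum is privileged; a current General Notice is held — every condition holds. As to paragraphs (g)–(l): (g) applies (the reference index is 746, under the 820 limit), but yields to (h): (h) operates against (g): the coverage ratio is 33%, meeting the 31% threshold. (i) is engaged (the reportable unit count is 40, meeting the 34 threshold), but yields to (j): (j) operates against (i): the compliance score is 44 points, less than the 46 points limit. (k) would limit (j) — a current Annual Registration is held — but (l) sets (k) aside: (l) operates against (k): Nadia is the subject of the memorandum. (d) remains available.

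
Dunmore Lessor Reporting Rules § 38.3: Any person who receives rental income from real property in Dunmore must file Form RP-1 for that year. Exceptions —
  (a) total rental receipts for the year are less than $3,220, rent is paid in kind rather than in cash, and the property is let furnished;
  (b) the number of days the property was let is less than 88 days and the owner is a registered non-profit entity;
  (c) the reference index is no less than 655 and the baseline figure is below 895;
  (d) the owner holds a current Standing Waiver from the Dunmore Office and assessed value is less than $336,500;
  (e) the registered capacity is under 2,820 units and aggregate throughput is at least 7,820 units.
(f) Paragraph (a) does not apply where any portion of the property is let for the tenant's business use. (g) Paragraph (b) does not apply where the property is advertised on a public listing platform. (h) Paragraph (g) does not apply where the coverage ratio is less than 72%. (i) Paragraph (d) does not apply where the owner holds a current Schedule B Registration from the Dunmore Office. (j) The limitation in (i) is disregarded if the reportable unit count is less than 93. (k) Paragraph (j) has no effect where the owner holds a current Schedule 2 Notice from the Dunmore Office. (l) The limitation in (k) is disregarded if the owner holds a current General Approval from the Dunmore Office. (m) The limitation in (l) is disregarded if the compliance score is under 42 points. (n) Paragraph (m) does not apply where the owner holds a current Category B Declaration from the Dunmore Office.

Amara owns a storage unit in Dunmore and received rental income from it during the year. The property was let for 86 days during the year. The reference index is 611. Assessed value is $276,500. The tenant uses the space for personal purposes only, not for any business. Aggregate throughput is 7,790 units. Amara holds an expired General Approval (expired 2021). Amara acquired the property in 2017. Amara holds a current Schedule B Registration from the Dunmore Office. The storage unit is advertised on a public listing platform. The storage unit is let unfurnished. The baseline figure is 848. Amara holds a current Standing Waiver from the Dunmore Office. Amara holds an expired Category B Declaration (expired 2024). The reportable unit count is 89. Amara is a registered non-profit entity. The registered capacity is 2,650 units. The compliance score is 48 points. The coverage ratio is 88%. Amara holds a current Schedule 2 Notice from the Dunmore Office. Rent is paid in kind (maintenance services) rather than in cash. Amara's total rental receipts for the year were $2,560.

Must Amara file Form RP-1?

Exception (a) does not apply: the property is let unfurnished.
All of (b)'s requirements are met (the number of days the property was let is 86 days, less than the 88 days limit; Amara is a registered non-profit). But: (g) operates against (b): the property is publicly advertised. (h) does not operate here (the coverage ratio is 88%, not less than 72%), so (g) stands. Exception (b) does not apply.
Exception (c) requires that the reference index is no less than 655; but the reference index is 611, short of 655, so (c) is unavailable.
All of (d)'s requirements are met (a current Standing Waiver is held; assessed value is $276,500, less than the $336,500 limit). But: (i) operates against (d): a current Schedule B Registration is held. (j) operates (the reportable unit count is 89, less than the 93 limit), but is set aside by (k): (k) operates against (j): a current Schedule 2 Notice is held. (l), which would lift (k), is not triggered — no current General Approval is held. (d) is therefore removed.
Exception (e) fails — aggregate throughput is 7,790 units, short of 7,820 units.
Every exception is unavailable, so the rule governs.

Yes — Amara must file Form RP-1.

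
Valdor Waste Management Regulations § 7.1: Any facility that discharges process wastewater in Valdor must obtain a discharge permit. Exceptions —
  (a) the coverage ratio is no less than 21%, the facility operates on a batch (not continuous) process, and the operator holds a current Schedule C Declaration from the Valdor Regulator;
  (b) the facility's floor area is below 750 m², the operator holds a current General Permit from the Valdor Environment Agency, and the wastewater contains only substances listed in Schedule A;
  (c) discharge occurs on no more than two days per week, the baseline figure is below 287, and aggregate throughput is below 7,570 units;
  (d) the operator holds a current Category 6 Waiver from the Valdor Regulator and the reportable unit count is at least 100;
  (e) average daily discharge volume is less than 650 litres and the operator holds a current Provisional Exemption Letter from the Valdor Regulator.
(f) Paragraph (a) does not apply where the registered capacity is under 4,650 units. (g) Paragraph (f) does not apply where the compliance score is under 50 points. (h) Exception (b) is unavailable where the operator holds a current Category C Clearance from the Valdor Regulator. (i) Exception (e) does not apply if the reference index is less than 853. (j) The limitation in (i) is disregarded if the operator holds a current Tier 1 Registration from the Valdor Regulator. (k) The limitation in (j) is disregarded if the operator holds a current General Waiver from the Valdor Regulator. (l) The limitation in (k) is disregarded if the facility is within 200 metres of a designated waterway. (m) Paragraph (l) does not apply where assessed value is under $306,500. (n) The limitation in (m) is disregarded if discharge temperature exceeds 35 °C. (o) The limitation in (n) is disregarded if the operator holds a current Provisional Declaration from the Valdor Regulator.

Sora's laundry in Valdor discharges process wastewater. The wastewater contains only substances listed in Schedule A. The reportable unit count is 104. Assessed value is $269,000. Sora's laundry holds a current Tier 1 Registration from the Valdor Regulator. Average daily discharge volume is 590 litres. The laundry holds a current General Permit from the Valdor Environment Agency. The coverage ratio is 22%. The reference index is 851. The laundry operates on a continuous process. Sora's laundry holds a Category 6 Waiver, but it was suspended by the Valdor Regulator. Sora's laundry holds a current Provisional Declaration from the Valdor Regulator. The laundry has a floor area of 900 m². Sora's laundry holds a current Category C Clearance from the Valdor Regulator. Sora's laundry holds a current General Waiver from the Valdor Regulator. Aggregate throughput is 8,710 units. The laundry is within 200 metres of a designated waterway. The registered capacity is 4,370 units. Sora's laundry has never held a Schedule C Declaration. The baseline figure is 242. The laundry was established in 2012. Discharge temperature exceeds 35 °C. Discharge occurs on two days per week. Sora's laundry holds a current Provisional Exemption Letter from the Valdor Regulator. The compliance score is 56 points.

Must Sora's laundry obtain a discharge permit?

Exception (a) fails — the facility operates on a continuous process.
Exception (b) does not apply: the facility's floor area is 900 m², not below 750 m².
Exception (c) does not apply: aggregate throughput is 8,710 units, not below 7,570 units.
Exception (d) does not apply: the Category 6 Waiver is not current.
All of (e)'s requirements are met (average daily discharge volume is 590 litres, less than the 650 litres limit; a current Provisional Exemption Letter is held). Turning to paragraphs (i)–(o): (i) operates against (e): the reference index is 851, less than the 853 limit. (j) applies (a current Tier 1 Registration is held), but is itself disapplied by (k): (k) applies — a current General Waiver is held. (l) would limit (k) — the laundry is within 200 m of a designated waterway — but (m) sets (l) aside: (m) operates against (l): assessed value is $269,000, under the $306,500 limit. (n) would limit (m) — discharge temperature exceeds 35 °C — but (o) sets (n) aside: (o) operates — a current Provisional Declaration is held. So (e) is unavailable.
No exception displaces § 7.1.

Yes — Sora's laundry must obtain a discharge permit.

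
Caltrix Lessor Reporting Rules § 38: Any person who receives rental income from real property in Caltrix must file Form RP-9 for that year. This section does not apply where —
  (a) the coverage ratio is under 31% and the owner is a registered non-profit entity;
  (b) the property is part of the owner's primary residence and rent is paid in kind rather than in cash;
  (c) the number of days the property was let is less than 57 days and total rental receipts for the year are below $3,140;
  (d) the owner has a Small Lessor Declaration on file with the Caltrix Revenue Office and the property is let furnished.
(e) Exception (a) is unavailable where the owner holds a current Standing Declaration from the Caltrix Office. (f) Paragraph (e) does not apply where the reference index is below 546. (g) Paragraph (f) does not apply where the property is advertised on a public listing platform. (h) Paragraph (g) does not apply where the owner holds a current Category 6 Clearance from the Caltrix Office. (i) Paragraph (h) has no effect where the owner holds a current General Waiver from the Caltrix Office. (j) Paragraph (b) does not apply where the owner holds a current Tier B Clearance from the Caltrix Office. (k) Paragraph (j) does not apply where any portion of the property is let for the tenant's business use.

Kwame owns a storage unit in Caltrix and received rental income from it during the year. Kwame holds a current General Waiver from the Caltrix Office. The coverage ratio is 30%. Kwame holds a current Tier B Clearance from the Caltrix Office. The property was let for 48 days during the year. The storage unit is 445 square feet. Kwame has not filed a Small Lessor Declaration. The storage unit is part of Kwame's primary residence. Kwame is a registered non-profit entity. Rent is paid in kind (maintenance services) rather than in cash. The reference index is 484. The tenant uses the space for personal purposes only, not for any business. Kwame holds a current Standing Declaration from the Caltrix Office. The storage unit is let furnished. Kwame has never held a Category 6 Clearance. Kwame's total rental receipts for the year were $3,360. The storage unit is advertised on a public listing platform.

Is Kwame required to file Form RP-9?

Exception (a): the coverage ratio is 30%, under the 31% limit; Kwame is a registered non-profit — every condition holds. Turning to paragraphs (e)–(i): (e) applies — a current Standing Declaration is held. (f) would limit (e) — the reference index is 484, below the 546 limit — but (g) sets (f) aside: (g) is triggered — the property is publicly advertised. (h) is not triggered (no current Category 6 Clearance is held), so (g) stands. So (a) is unavailable.
Exception (b): the storage unit is part of the primary residence; rent is paid in kind — every condition holds. Turning to paragraphs (j)–(k): (j) is engaged — a current Tier B Clearance is held. (k), which would lift (j), is inapplicable — the space is used for personal purposes only. Exception (b) does not apply.
Exception (c) requires that total rental receipts for the year are below $3,140; but total rental receipts for the year are $3,360, not below $3,140, so (c) is unavailable.
Exception (d) fails — no Small Lessor Declaration is on file.
None of the exceptions is available; § 38 applies in full.

Yes — Kwame must file Form RP-9.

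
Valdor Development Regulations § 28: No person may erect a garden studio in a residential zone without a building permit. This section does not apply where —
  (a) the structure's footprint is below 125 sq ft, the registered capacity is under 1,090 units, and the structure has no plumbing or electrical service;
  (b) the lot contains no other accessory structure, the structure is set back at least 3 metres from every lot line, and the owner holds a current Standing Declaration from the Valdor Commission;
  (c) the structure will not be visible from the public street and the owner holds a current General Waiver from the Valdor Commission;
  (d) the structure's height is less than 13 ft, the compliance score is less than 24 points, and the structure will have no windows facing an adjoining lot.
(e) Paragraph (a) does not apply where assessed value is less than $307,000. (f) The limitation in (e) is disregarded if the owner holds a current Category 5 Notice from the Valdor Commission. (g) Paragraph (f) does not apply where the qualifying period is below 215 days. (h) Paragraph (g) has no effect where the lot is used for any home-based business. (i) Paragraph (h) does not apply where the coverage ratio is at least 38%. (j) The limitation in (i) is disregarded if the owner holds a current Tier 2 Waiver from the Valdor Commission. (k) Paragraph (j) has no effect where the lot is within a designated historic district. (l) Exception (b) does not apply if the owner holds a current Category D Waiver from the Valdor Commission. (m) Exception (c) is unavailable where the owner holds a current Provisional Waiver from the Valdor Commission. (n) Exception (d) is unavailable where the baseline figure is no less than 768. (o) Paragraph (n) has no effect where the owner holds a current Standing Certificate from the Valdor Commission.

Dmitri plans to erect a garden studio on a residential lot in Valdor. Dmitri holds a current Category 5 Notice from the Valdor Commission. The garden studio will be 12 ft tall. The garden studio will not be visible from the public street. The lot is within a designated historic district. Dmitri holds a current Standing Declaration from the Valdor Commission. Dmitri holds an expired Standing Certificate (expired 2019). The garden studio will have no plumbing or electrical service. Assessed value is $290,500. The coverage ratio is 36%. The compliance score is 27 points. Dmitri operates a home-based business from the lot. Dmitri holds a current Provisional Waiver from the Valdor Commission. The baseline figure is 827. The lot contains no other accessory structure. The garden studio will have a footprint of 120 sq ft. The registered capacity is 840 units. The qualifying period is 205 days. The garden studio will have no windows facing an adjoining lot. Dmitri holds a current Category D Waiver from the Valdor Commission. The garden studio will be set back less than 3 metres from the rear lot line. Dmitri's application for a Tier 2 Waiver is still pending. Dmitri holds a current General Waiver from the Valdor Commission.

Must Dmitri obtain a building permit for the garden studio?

Exception (a) is satisfied on its face — the structure's footprint is 120 sq ft, below the 125 sq ft limit; the registered capacity is 840 units, under the 1,090 units limit; there is no plumbing or electrical service. Applying paragraphs (e)–(k): (e) is triggered (assessed value is $290,500, less than the $307,000 limit), but is displaced by (f): (f) is engaged — a current Category 5 Notice is held. (g) would limit (f) — the qualifying period is 205 days, below the 215 days limit — but (h) sets (g) aside: (h) operates against (g): a home-based business operates on the lot. (i), which would lift (h), is not engaged — the coverage ratio is 36%, short of 38%. Exception (a) stands.
Exception (b) requires that the structure is set back at least 3 metres from every lot line; but the rear setback is under 3 m, so (b) is unavailable.
Exception (c)'s conditions are all satisfied: the structure will not be visible from the street; a current General Waiver is held. But applying paragraph (m): (m) is engaged — a current Provisional Waiver is held. So (c) is unavailable.
Exception (d) does not apply: the compliance score is 27 points, not less than 24 points.

No — exception (a) applies; Dmitri does not need a building permit.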